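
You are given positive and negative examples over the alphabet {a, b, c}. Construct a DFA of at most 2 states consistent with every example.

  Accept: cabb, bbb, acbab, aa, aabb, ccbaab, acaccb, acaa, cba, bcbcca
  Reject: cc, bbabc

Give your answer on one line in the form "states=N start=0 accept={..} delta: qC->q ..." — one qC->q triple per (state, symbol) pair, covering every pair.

states=2 start=0 accept={0} delta: 0a->0 0b->0 0c->1 1a->0 1b->0 1c->1

State merging on the prefix tree: take the shortest (then alphabetical) example prefix whose next move is undefined and point that move at state 0, else 1, else 2, ...; a target is out if some Accept/Reject pair would then sit in one state with the same input left (inseparable). If every existing state is out, open a new one.
a: 0a undefined. 0a->0: ok.
b: 0b undefined. 0b->0: ok.
c: 0c undefined. 0c->0: no, cabb/cc meet in 0. Open state 1: 0c->1.
ca: 1a undefined. 1a->0: ok.
cb: 1b undefined. 1b->0: ok.
cc: 1c undefined. 1c->0: no, cabb/cc meet in 0. 1c->1: ok.
All examples now run through 2 states with every (state, symbol) defined. Accept strings end in {0}, Reject strings end in {1}; accept={0}.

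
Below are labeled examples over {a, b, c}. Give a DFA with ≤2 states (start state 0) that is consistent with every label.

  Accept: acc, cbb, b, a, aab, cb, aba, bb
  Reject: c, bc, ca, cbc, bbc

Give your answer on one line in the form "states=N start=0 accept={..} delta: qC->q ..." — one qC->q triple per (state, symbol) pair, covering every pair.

State merging on the prefix tree: take the shortest (then alphabetical) example prefix whose next move is undefined and point that move at state 0, else 1, else 2, ...; a target is out if some Accept/Reject pair would then sit in one state with the same input left (inseparable). If every existing state is out, open a new one.
a: 0a undefined. 0a->0: ok.
b: 0b undefined. 0b->0: ok.
c: 0c undefined. 0c->0: no, acc/c meet in 0. Open state 1: 0c->1.
ca: 1a undefined. 1a->0: no, b/ca meet in 0. 1a->1: ok.
cb: 1b undefined. 1b->0: ok.
acc: 1c undefined. 1c->0: ok.
All examples now run through 2 states with every (state, symbol) defined. Accept strings end in {0}, Reject strings end in {1}; accept={0}.

states=2 start=0 accept={0} delta: 0a->0 0b->0 0c->1 1a->1 1b->0 1c->0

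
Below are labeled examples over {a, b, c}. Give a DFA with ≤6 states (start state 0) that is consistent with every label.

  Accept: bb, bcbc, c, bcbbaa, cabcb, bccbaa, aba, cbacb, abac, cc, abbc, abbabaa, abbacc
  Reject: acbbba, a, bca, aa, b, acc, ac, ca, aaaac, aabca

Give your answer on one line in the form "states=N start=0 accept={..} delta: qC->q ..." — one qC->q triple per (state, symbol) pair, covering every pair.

states=5 start=0 accept={0,2,3} delta: 0a->1 0b->1 0c->0 1a->1 1b->2 1c->1 2a->2 2b->3 2c->3 3a->4 3b->0 3c->0 4a->0 4b->2 4c->0

Grow the machine one transition at a time. Run the examples from 0; the earliest place one falls off (shortest prefix, ties alphabetical) gets sent to the lowest-numbered state that keeps every Accept/Reject pair distinguishable — a pair clashes when both reach the same state with identical unread suffix — and to a fresh state only if none does.
a: 0a undefined. 0a->0: no, c/ac meet in 0 with "c" left. Open state 1: 0a->1.
b: 0b undefined. 0b->0: no, bb/b meet in 0. 0b->1: ok.
c: 0c undefined. 0c->0: ok.
aa: 1a undefined. 1a->0: no, c/aa meet in 0. 1a->1: ok.
ab: 1b undefined. 1b->0: no, cabcb/a meet in 1. 1b->1: no, bb/a meet in 1. Open state 2: 1b->2.
ac: 1c undefined. 1c->0: no, bcbc/acc meet in 0. 1c->1: ok.
aba: 2a undefined. 2a->0: no, bccbaa/a meet in 1. 2a->1: no, bccbaa/a meet in 1. 2a->2: ok.
abb: 2b undefined. 2b->0: no, bcbbaa/acbbba meet in 1. 2b->1: no, bb/acbbba meet in 2. 2b->2: no, bb/acbbba meet in 2. Open state 3: 2b->3.
aabc: 2c undefined. 2c->0: no, cabcb/a meet in 1. 2c->1: no, bcbc/a meet in 1. 2c->2: no, bb/aabca meet in 2. 2c->3: ok.
abba: 3a undefined. 3a->0: no, c/aabca meet in 0. 3a->1: no, bcbbaa/a meet in 1. 3a->2: no, bb/aabca meet in 2. 3a->3: no, bcbc/aabca meet in 3. Open state 4: 3a->4.
abbc: 3c undefined. 3c->0: ok.
abbab: 4b undefined. 4b->0: no, abbabaa/a meet in 1. 4b->1: no, abbabaa/a meet in 1. 4b->2: ok.
abbac: 4c undefined. 4c->0: ok.
acbbb: 3b undefined. 3b->0: ok.
bcbbaa: 4a undefined. 4a->0: ok.
All examples now run through 5 states with every (state, symbol) defined. Accept strings end in {0,2,3}, Reject strings end in {1,4}; accept={0,2,3}.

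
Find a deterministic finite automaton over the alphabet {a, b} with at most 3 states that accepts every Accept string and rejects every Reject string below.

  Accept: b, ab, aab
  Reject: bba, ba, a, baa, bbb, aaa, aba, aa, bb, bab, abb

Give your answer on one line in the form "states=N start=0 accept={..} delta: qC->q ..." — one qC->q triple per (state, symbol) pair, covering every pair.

State merging on the prefix tree: take the shortest (then alphabetical) example prefix whose next move is undefined and point that move at state 0, else 1, else 2, ...; a target is out if some Accept/Reject pair would then sit in one state with the same input left (inseparable). If every existing state is out, open a new one.
a: 0a undefined. 0a->0: ok.
b: 0b undefined. 0b->0: no, b/bba meet in 0. Open state 1: 0b->1.
ba: 1a undefined. 1a->0: no, b/bab meet in 1. 1a->1: no, b/ba meet in 1. Open state 2: 1a->2.
bb: 1b undefined. 1b->0: no, b/bbb meet in 1. 1b->1: no, b/bbb meet in 1. 1b->2: ok.
baa: 2a undefined. 2a->0: ok.
bab: 2b undefined. 2b->0: ok.
All examples now run through 3 states with every (state, symbol) defined. Accept strings end in {1}, Reject strings end in {0,2}; accept={1}.

states=3 start=0 accept={1} delta: 0a->0 0b->1 1a->2 1b->2 2a->0 2b->0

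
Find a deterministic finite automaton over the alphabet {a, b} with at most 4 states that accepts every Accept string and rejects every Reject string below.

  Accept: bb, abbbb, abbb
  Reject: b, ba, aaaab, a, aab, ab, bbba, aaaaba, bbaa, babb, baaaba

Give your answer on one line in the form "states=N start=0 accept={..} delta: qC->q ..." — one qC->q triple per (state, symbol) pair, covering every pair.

states=4 start=0 accept={3} delta: 0a->0 0b->1 1a->2 1b->3 2a->0 2b->0 3a->0 3b->3

State merging on the prefix tree: take the shortest (then alphabetical) example prefix whose next move is undefined and point that move at state 0, else 1, else 2, ...; a target is out if some Accept/Reject pair would then sit in one state with the same input left (inseparable). If every existing state is out, open a new one.
a: 0a undefined. 0a->0: ok.
b: 0b undefined. 0b->0: no, bb/b meet in 0. Open state 1: 0b->1.
ba: 1a undefined. 1a->0: no, bb/babb meet in 1 with "b" left. 1a->1: no, abbb/babb meet in 1 with "bb" left. Open state 2: 1a->2.
bb: 1b undefined. 1b->0: no, bb/a meet in 0. 1b->1: no, bb/b meet in 1. 1b->2: no, bb/ba meet in 2. Open state 3: 1b->3.
baa: 2a undefined. 2a->0: ok.
bab: 2b undefined. 2b->0: ok.
bba: 3a undefined. 3a->0: ok.
bbb: 3b undefined. 3b->0: no, abbbb/b meet in 1. 3b->1: no, abbb/b meet in 1. 3b->2: no, abbbb/a meet in 0. 3b->3: ok.
All examples now run through 4 states with every (state, symbol) defined. Accept strings end in {3}, Reject strings end in {0,1,2}; accept={3}.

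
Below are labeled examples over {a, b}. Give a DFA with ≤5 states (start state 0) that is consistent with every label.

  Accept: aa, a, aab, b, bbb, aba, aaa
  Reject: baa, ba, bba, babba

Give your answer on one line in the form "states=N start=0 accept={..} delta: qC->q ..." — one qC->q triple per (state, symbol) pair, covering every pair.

states=4 start=0 accept={0,1,2} delta: 0a->1 0b->2 1a->0 1b->0 2a->3 2b->2 3a->3 3b->0

Fold the examples into a partial DFA from state 0: repeatedly fix the first undefined (state, symbol) met by the shortest-then-alphabetical prefix, trying targets in increasing order and rejecting any under which an Accept and a Reject string meet in one state with the same remainder; add a state when all current targets are rejected. Accepting states are where Accept strings end.
a: 0a undefined. 0a->0: no, aba/ba meet in 0 with "ba" left. Open state 1: 0a->1.
b: 0b undefined. 0b->0: no, aa/baa meet in 1 with "a" left. 0b->1: no, aa/ba meet in 1 with "a" left. Open state 2: 0b->2.
aa: 1a undefined. 1a->0: ok.
ab: 1b undefined. 1b->0: ok.
ba: 2a undefined. 2a->0: no, aa/ba meet in 0. 2a->1: no, aa/baa meet in 0. 2a->2: no, aab/baa meet in 2. Open state 3: 2a->3.
bb: 2b undefined. 2b->0: no, a/bba meet in 1. 2b->1: no, aa/bba meet in 0. 2b->2: ok.
baa: 3a undefined. 3a->0: no, aa/baa meet in 0. 3a->1: no, a/baa meet in 1. 3a->2: no, aab/baa meet in 2. 3a->3: ok.
bab: 3b undefined. 3b->0: ok.
All examples now run through 4 states with every (state, symbol) defined. Accept strings end in {0,1,2}, Reject strings end in {3}; accept={0,1,2}.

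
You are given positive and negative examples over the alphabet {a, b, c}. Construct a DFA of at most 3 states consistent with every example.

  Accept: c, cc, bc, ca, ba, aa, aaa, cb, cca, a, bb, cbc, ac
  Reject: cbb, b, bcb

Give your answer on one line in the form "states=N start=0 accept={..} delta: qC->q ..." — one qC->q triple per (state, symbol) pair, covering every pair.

states=3 start=0 accept={0,2} delta: 0a->0 0b->1 0c->2 1a->0 1b->0 1c->0 2a->0 2b->0 2c->0

Fold the examples into a partial DFA from state 0: repeatedly fix the first undefined (state, symbol) met by the shortest-then-alphabetical prefix, trying targets in increasing order and rejecting any under which an Accept and a Reject string meet in one state with the same remainder; add a state when all current targets are rejected. Accepting states are where Accept strings end.
a: 0a undefined. 0a->0: ok.
b: 0b undefined. 0b->0: no, ba/b meet in 0. Open state 1: 0b->1.
c: 0c undefined. 0c->0: no, cb/b meet in 1. 0c->1: no, c/b meet in 1. Open state 2: 0c->2.
ba: 1a undefined. 1a->0: ok.
bb: 1b undefined. 1b->0: ok.
bc: 1c undefined. 1c->0: ok.
ca: 2a undefined. 2a->0: ok.
cb: 2b undefined. 2b->0: ok.
cc: 2c undefined. 2c->0: ok.
All examples now run through 3 states with every (state, symbol) defined. Accept strings end in {0,2}, Reject strings end in {1}; accept={0,2}.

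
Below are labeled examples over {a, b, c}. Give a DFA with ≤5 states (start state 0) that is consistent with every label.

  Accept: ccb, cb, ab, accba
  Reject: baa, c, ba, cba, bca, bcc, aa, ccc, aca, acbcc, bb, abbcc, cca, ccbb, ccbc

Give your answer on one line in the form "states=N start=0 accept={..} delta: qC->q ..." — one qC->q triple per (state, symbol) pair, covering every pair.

Fold the examples into a partial DFA from state 0: repeatedly fix the first undefined (state, symbol) met by the shortest-then-alphabetical prefix, trying targets in increasing order and rejecting any under which an Accept and a Reject string meet in one state with the same remainder; add a state when all current targets are rejected. Accepting states are where Accept strings end.
a: 0a undefined. 0a->0: ok.
b: 0b undefined. 0b->0: no, ab/baa meet in 0. Open state 1: 0b->1.
c: 0c undefined. 0c->0: no, accba/ba meet in 1 with "a" left. 0c->1: no, cb/bb meet in 1 with "b" left. Open state 2: 0c->2.
ba: 1a undefined. 1a->0: ok.
bb: 1b undefined. 1b->0: ok.
bc: 1c undefined. 1c->0: ok.
cb: 2b undefined. 2b->0: no, cb/baa meet in 0. 2b->1: ok.
cc: 2c undefined. 2c->0: no, accba/baa meet in 0. 2c->1: no, ccb/baa meet in 0. 2c->2: no, accba/baa meet in 0. Open state 3: 2c->3.
aca: 2a undefined. 2a->0: ok.
cca: 3a undefined. 3a->0: ok.
ccb: 3b undefined. 3b->0: no, ccb/baa meet in 0. 3b->1: no, accba/baa meet in 0. 3b->2: no, ccb/c meet in 2. 3b->3: no, ccb/abbcc meet in 3. Open state 4: 3b->4.
ccc: 3c undefined. 3c->0: ok.
ccbb: 4b undefined. 4b->0: ok.
ccbc: 4c undefined. 4c->0: ok.
accba: 4a undefined. 4a->0: no, accba/baa meet in 0. 4a->1: ok.
All examples now run through 5 states with every (state, symbol) defined. Accept strings end in {1,4}, Reject strings end in {0,2,3}; accept={1,4}.

states=5 start=0 accept={1,4} delta: 0a->0 0b->1 0c->2 1a->0 1b->0 1c->0 2a->0 2b->1 2c->3 3a->0 3b->4 3c->0 4a->1 4b->0 4c->0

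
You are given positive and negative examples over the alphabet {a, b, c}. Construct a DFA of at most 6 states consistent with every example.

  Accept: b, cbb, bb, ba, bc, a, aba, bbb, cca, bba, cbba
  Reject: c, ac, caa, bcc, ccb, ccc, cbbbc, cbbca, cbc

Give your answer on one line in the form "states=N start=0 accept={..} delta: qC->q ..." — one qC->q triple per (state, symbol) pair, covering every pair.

states=5 start=0 accept={0,1,3} delta: 0a->0 0b->1 0c->2 1a->0 1b->0 1c->0 2a->2 2b->3 2c->4 3a->0 3b->3 3c->2 4a->0 4b->2 4c->2

Grow the machine one transition at a time. Run the examples from 0; the earliest place one falls off (shortest prefix, ties alphabetical) gets sent to the lowest-numbered state that keeps every Accept/Reject pair distinguishable — a pair clashes when both reach the same state with identical unread suffix — and to a fresh state only if none does.
a: 0a undefined. 0a->0: ok.
b: 0b undefined. 0b->0: no, bc/c meet in 0 with "c" left. Open state 1: 0b->1.
c: 0c undefined. 0c->0: no, b/ccb meet in 1. 0c->1: no, b/c meet in 1. Open state 2: 0c->2.
ba: 1a undefined. 1a->0: ok.
bb: 1b undefined. 1b->0: ok.
bc: 1c undefined. 1c->0: ok.
ca: 2a undefined. 2a->0: no, bb/caa meet in 0. 2a->1: no, bb/caa meet in 0. 2a->2: ok.
cb: 2b undefined. 2b->0: no, bb/cbbca meet in 0. 2b->1: no, cbb/cbbbc meet in 0. 2b->2: no, cbb/c meet in 2. Open state 3: 2b->3.
cc: 2c undefined. 2c->0: no, b/ccb meet in 1. 2c->1: no, bb/ccb meet in 0. 2c->2: no, cca/c meet in 2. 2c->3: no, cbb/ccb meet in 3 with "b" left. Open state 4: 2c->4.
cbb: 3b undefined. 3b->0: no, cbb/cbbbc meet in 0. 3b->1: no, bb/cbbca meet in 0. 3b->2: no, cbb/c meet in 2. 3b->3: ok.
cbc: 3c undefined. 3c->0: no, bb/cbbbc meet in 0. 3c->1: no, b/cbbbc meet in 1. 3c->2: ok.
cca: 4a undefined. 4a->0: ok.
ccb: 4b undefined. 4b->0: no, bb/ccb meet in 0. 4b->1: no, b/ccb meet in 1. 4b->2: ok.
ccc: 4c undefined. 4c->0: no, bb/ccc meet in 0. 4c->1: no, b/ccc meet in 1. 4c->2: ok.
cbba: 3a undefined. 3a->0: ok.
All examples now run through 5 states with every (state, symbol) defined. Accept strings end in {0,1,3}, Reject strings end in {2}; accept={0,1,3}.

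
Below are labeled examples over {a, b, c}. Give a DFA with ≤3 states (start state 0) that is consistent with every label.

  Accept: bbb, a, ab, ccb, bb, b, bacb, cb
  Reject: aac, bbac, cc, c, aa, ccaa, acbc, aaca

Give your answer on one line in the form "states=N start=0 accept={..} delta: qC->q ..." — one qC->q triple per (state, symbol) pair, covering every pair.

Fold the examples into a partial DFA from state 0: repeatedly fix the first undefined (state, symbol) met by the shortest-then-alphabetical prefix, trying targets in increasing order and rejecting any under which an Accept and a Reject string meet in one state with the same remainder; add a state when all current targets are rejected. Accepting states are where Accept strings end.
a: 0a undefined. 0a->0: no, a/aa meet in 0. Open state 1: 0a->1.
b: 0b undefined. 0b->0: ok.
c: 0c undefined. 0c->0: no, bbb/cc meet in 0. 0c->1: no, a/c meet in 1. Open state 2: 0c->2.
aa: 1a undefined. 1a->0: no, bbb/aa meet in 0. 1a->1: no, a/aa meet in 1. 1a->2: ok.
ab: 1b undefined. 1b->0: ok.
ac: 1c undefined. 1c->0: no, bbb/bbac meet in 0. 1c->1: no, a/bbac meet in 1. 1c->2: ok.
cb: 2b undefined. 2b->0: ok.
cc: 2c undefined. 2c->0: no, bbb/aac meet in 0. 2c->1: no, a/aac meet in 1. 2c->2: ok.
cca: 2a undefined. 2a->0: no, bbb/aaca meet in 0. 2a->1: no, a/aaca meet in 1. 2a->2: ok.
All examples now run through 3 states with every (state, symbol) defined. Accept strings end in {0,1}, Reject strings end in {2}; accept={0,1}.

states=3 start=0 accept={0,1} delta: 0a->1 0b->0 0c->2 1a->2 1b->0 1c->2 2a->2 2b->0 2c->2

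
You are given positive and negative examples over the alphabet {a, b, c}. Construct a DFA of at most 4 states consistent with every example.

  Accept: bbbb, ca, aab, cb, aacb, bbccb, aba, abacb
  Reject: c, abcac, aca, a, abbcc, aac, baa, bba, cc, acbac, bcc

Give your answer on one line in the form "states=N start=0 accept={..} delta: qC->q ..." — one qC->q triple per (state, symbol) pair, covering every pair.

states=4 start=0 accept={0,3} delta: 0a->1 0b->0 0c->2 1a->1 1b->3 1c->1 2a->0 2b->0 2c->1 3a->0 3b->0 3c->0

Fold the examples into a partial DFA from state 0: repeatedly fix the first undefined (state, symbol) met by the shortest-then-alphabetical prefix, trying targets in increasing order and rejecting any under which an Accept and a Reject string meet in one state with the same remainder; add a state when all current targets are rejected. Accepting states are where Accept strings end.
a: 0a undefined. 0a->0: no, ca/aca meet in 0 with "ca" left. Open state 1: 0a->1.
b: 0b undefined. 0b->0: ok.
c: 0c undefined. 0c->0: no, bbbb/c meet in 0. 0c->1: no, ca/baa meet in 1 with "a" left. Open state 2: 0c->2.
aa: 1a undefined. 1a->0: no, bbbb/baa meet in 0. 1a->1: ok.
ab: 1b undefined. 1b->0: no, aba/a meet in 1. 1b->1: no, aab/a meet in 1. 1b->2: no, aab/c meet in 2. Open state 3: 1b->3.
ac: 1c undefined. 1c->0: no, bbbb/aac meet in 0. 1c->1: ok.
ca: 2a undefined. 2a->0: ok.
cb: 2b undefined. 2b->0: ok.
cc: 2c undefined. 2c->0: no, bbbb/cc meet in 0. 2c->1: ok.
aba: 3a undefined. 3a->0: ok.
abb: 3b undefined. 3b->0: ok.
abc: 3c undefined. 3c->0: ok.
All examples now run through 4 states with every (state, symbol) defined. Accept strings end in {0,3}, Reject strings end in {1,2}; accept={0,3}.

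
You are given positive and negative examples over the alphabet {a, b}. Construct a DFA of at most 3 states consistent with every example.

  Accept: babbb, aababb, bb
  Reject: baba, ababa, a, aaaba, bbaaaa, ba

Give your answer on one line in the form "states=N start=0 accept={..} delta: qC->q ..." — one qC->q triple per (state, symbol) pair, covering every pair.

states=2 start=0 accept={1} delta: 0a->0 0b->1 1a->0 1b->1

State merging on the prefix tree: take the shortest (then alphabetical) example prefix whose next move is undefined and point that move at state 0, else 1, else 2, ...; a target is out if some Accept/Reject pair would then sit in one state with the same input left (inseparable). If every existing state is out, open a new one.
a: 0a undefined. 0a->0: ok.
b: 0b undefined. 0b->0: no, babbb/baba meet in 0. Open state 1: 0b->1.
ba: 1a undefined. 1a->0: ok.
bb: 1b undefined. 1b->0: no, aababb/baba meet in 0. 1b->1: ok.
All examples now run through 2 states with every (state, symbol) defined. Accept strings end in {1}, Reject strings end in {0}; accept={1}.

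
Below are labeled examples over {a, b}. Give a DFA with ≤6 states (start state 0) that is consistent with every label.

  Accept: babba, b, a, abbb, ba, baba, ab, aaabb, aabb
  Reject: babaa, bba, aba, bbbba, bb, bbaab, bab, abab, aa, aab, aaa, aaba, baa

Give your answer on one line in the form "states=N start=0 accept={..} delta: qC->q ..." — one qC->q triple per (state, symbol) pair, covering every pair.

states=6 start=0 accept={1,2,4} delta: 0a->1 0b->2 1a->3 1b->1 2a->4 2b->3 3a->3 3b->5 4a->0 4b->0 5a->0 5b->1

State merging on the prefix tree: take the shortest (then alphabetical) example prefix whose next move is undefined and point that move at state 0, else 1, else 2, ...; a target is out if some Accept/Reject pair would then sit in one state with the same input left (inseparable). If every existing state is out, open a new one.
a: 0a undefined. 0a->0: no, b/aab meet in 0 with "b" left. Open state 1: 0a->1.
b: 0b undefined. 0b->0: no, b/bb meet in 0. 0b->1: no, ba/aa meet in 1 with "a" left. Open state 2: 0b->2.
aa: 1a undefined. 1a->0: no, b/aab meet in 2. 1a->1: no, a/aa meet in 1. 1a->2: no, b/aa meet in 2. Open state 3: 1a->3.
ab: 1b undefined. 1b->0: no, a/aba meet in 1. 1b->1: ok.
ba: 2a undefined. 2a->0: no, babba/bba meet in 2 with "ba" left. 2a->1: no, babba/aba meet in 3. 2a->2: no, b/baa meet in 2. 2a->3: no, ba/aba meet in 3. Open state 4: 2a->4.
bb: 2b undefined. 2b->0: no, a/bba meet in 1. 2b->1: no, a/bb meet in 1. 2b->2: no, b/bb meet in 2. 2b->3: ok.
aaa: 3a undefined. 3a->0: no, a/bbaab meet in 1. 3a->1: no, a/bba meet in 1. 3a->2: no, b/bba meet in 2. 3a->3: ok.
aab: 3b undefined. 3b->0: no, a/aaba meet in 1. 3b->1: no, a/bbaab meet in 1. 3b->2: no, b/bbaab meet in 2. 3b->3: no, aaabb/bba meet in 3. 3b->4: no, ba/bbaab meet in 4. Open state 5: 3b->5.
baa: 4a undefined. 4a->0: ok.
bab: 4b undefined. 4b->0: ok.
aaba: 5a undefined. 5a->0: ok.
aabb: 5b undefined. 5b->0: no, a/bbbba meet in 1. 5b->1: ok.
All examples now run through 6 states with every (state, symbol) defined. Accept strings end in {1,2,4}, Reject strings end in {0,3,5}; accept={1,2,4}.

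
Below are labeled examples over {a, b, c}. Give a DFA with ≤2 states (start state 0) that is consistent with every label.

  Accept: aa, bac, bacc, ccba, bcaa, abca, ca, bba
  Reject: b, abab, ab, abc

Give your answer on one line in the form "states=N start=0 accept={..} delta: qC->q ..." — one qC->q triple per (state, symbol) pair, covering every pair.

Fold the examples into a partial DFA from state 0: repeatedly fix the first undefined (state, symbol) met by the shortest-then-alphabetical prefix, trying targets in increasing order and rejecting any under which an Accept and a Reject string meet in one state with the same remainder; add a state when all current targets are rejected. Accepting states are where Accept strings end.
a: 0a undefined. 0a->0: ok.
b: 0b undefined. 0b->0: no, aa/b meet in 0. Open state 1: 0b->1.
c: 0c undefined. 0c->0: ok.
ba: 1a undefined. 1a->0: ok.
bb: 1b undefined. 1b->0: ok.
bc: 1c undefined. 1c->0: no, aa/abc meet in 0. 1c->1: ok.
All examples now run through 2 states with every (state, symbol) defined. Accept strings end in {0}, Reject strings end in {1}; accept={0}.

states=2 start=0 accept={0} delta: 0a->0 0b->1 0c->0 1a->0 1b->0 1c->1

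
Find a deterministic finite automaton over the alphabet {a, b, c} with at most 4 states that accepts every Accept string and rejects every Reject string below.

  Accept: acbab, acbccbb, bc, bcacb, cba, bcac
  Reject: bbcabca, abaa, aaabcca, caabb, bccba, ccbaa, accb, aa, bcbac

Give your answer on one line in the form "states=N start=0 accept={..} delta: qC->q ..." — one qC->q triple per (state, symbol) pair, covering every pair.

Fold the examples into a partial DFA from state 0: repeatedly fix the first undefined (state, symbol) met by the shortest-then-alphabetical prefix, trying targets in increasing order and rejecting any under which an Accept and a Reject string meet in one state with the same remainder; add a state when all current targets are rejected. Accepting states are where Accept strings end.
a: 0a undefined. 0a->0: ok.
b: 0b undefined. 0b->0: ok.
c: 0c undefined. 0c->0: no, acbab/bbcabca meet in 0. Open state 1: 0c->1.
ca: 1a undefined. 1a->0: ok.
cb: 1b undefined. 1b->0: no, acbab/bbcabca meet in 0. 1b->1: no, acbab/bbcabca meet in 0. Open state 2: 1b->2.
cc: 1c undefined. 1c->0: ok.
cba: 2a undefined. 2a->0: no, acbab/bbcabca meet in 0. 2a->1: ok.
acbc: 2c undefined. 2c->0: ok.
acbccbb: 2b undefined. 2b->0: no, acbccbb/bbcabca meet in 0. 2b->1: ok.
All examples now run through 3 states with every (state, symbol) defined. Accept strings end in {1,2}, Reject strings end in {0}; accept={1,2}.

states=3 start=0 accept={1,2} delta: 0a->0 0b->0 0c->1 1a->0 1b->2 1c->0 2a->1 2b->1 2c->0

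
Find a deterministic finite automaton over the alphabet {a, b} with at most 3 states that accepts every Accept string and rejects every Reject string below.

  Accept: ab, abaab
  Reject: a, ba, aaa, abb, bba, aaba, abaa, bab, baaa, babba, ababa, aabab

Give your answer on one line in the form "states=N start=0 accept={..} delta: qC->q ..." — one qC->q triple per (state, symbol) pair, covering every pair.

Grow the machine one transition at a time. Run the examples from 0; the earliest place one falls off (shortest prefix, ties alphabetical) gets sent to the lowest-numbered state that keeps every Accept/Reject pair distinguishable — a pair clashes when both reach the same state with identical unread suffix — and to a fresh state only if none does.
a: 0a undefined. 0a->0: ok.
b: 0b undefined. 0b->0: no, ab/a meet in 0. Open state 1: 0b->1.
ba: 1a undefined. 1a->0: no, ab/bab meet in 1. 1a->1: no, ab/ba meet in 1. Open state 2: 1a->2.
bb: 1b undefined. 1b->0: ok.
baa: 2a undefined. 2a->0: ok.
bab: 2b undefined. 2b->0: ok.
All examples now run through 3 states with every (state, symbol) defined. Accept strings end in {1}, Reject strings end in {0,2}; accept={1}.

states=3 start=0 accept={1} delta: 0a->0 0b->1 1a->2 1b->0 2a->0 2b->0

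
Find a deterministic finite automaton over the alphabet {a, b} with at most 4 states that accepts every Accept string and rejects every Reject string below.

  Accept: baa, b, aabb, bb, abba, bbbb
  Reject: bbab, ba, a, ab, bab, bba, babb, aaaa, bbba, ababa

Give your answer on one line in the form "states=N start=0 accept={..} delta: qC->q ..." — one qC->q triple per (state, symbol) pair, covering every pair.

states=3 start=0 accept={0,2} delta: 0a->1 0b->0 1a->2 1b->1 2a->0 2b->0

Grow the machine one transition at a time. Run the examples from 0; the earliest place one falls off (shortest prefix, ties alphabetical) gets sent to the lowest-numbered state that keeps every Accept/Reject pair distinguishable — a pair clashes when both reach the same state with identical unread suffix — and to a fresh state only if none does.
a: 0a undefined. 0a->0: no, b/ab meet in 0 with "b" left. Open state 1: 0a->1.
b: 0b undefined. 0b->0: ok.
aa: 1a undefined. 1a->0: no, baa/aaaa meet in 0. 1a->1: no, baa/ba meet in 1. Open state 2: 1a->2.
ab: 1b undefined. 1b->0: no, b/bbab meet in 0. 1b->1: ok.
aaa: 2a undefined. 2a->0: ok.
aab: 2b undefined. 2b->0: ok.
All examples now run through 3 states with every (state, symbol) defined. Accept strings end in {0,2}, Reject strings end in {1}; accept={0,2}.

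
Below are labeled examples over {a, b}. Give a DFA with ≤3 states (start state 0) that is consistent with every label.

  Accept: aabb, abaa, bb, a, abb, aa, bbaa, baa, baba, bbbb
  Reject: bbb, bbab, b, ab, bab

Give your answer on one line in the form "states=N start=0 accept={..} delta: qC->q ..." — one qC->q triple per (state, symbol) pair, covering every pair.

states=2 start=0 accept={0} delta: 0a->0 0b->1 1a->0 1b->0

State merging on the prefix tree: take the shortest (then alphabetical) example prefix whose next move is undefined and point that move at state 0, else 1, else 2, ...; a target is out if some Accept/Reject pair would then sit in one state with the same input left (inseparable). If every existing state is out, open a new one.
a: 0a undefined. 0a->0: ok.
b: 0b undefined. 0b->0: no, aabb/bbb meet in 0. Open state 1: 0b->1.
ba: 1a undefined. 1a->0: ok.
bb: 1b undefined. 1b->0: ok.
All examples now run through 2 states with every (state, symbol) defined. Accept strings end in {0}, Reject strings end in {1}; accept={0}.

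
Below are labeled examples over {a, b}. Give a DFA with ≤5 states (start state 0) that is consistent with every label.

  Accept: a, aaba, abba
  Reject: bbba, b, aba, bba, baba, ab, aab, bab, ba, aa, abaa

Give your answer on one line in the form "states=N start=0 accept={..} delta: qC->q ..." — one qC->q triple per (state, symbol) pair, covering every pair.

states=4 start=0 accept={1} delta: 0a->1 0b->2 1a->3 1b->3 2a->0 2b->1 3a->2 3b->0

Fold the examples into a partial DFA from state 0: repeatedly fix the first undefined (state, symbol) met by the shortest-then-alphabetical prefix, trying targets in increasing order and rejecting any under which an Accept and a Reject string meet in one state with the same remainder; add a state when all current targets are rejected. Accepting states are where Accept strings end.
a: 0a undefined. 0a->0: no, a/aa meet in 0. Open state 1: 0a->1.
b: 0b undefined. 0b->0: no, a/bbba meet in 1. 0b->1: no, a/b meet in 1. Open state 2: 0b->2.
aa: 1a undefined. 1a->0: no, aaba/ba meet in 2 with "a" left. 1a->1: no, a/aa meet in 1. 1a->2: no, aaba/bba meet in 2 with "ba" left. Open state 3: 1a->3.
ab: 1b undefined. 1b->0: no, a/aba meet in 1. 1b->1: no, a/ab meet in 1. 1b->2: no, abba/bba meet in 2 with "ba" left. 1b->3: ok.
ba: 2a undefined. 2a->0: ok.
bb: 2b undefined. 2b->0: no, a/bba meet in 1. 2b->1: ok.
aab: 3b undefined. 3b->0: ok.
aba: 3a undefined. 3a->0: no, a/abaa meet in 1. 3a->1: no, a/bbba meet in 1. 3a->2: ok.
All examples now run through 4 states with every (state, symbol) defined. Accept strings end in {1}, Reject strings end in {0,2,3}; accept={1}.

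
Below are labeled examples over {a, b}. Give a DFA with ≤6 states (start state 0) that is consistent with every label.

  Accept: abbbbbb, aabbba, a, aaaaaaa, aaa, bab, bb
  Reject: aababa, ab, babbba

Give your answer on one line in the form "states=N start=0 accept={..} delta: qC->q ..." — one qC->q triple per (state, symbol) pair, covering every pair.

states=3 start=0 accept={0,2} delta: 0a->0 0b->1 1a->1 1b->2 2a->1 2b->0

Grow the machine one transition at a time. Run the examples from 0; the earliest place one falls off (shortest prefix, ties alphabetical) gets sent to the lowest-numbered state that keeps every Accept/Reject pair distinguishable — a pair clashes when both reach the same state with identical unread suffix — and to a fresh state only if none does.
a: 0a undefined. 0a->0: ok.
b: 0b undefined. 0b->0: no, abbbbbb/aababa meet in 0. Open state 1: 0b->1.
ba: 1a undefined. 1a->0: no, aabbba/babbba meet in 1 with "bba" left. 1a->1: ok.
bb: 1b undefined. 1b->0: no, abbbbbb/aababa meet in 0. 1b->1: no, abbbbbb/aababa meet in 1. Open state 2: 1b->2.
abbb: 2b undefined. 2b->0: ok.
aababa: 2a undefined. 2a->0: no, abbbbbb/aababa meet in 0. 2a->1: ok.
All examples now run through 3 states with every (state, symbol) defined. Accept strings end in {0,2}, Reject strings end in {1}; accept={0,2}.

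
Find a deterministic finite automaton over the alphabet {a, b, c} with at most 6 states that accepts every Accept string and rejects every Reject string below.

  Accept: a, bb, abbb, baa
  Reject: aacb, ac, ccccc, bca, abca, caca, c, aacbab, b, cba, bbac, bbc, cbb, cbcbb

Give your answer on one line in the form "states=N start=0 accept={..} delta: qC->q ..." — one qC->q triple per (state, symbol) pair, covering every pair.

states=5 start=0 accept={0,3} delta: 0a->0 0b->1 0c->2 1a->0 1b->3 1c->2 2a->1 2b->4 2c->0 3a->0 3b->0 3c->1 4a->2 4b->1 4c->2

Fold the examples into a partial DFA from state 0: repeatedly fix the first undefined (state, symbol) met by the shortest-then-alphabetical prefix, trying targets in increasing order and rejecting any under which an Accept and a Reject string meet in one state with the same remainder; add a state when all current targets are rejected. Accepting states are where Accept strings end.
a: 0a undefined. 0a->0: ok.
b: 0b undefined. 0b->0: no, a/b meet in 0. Open state 1: 0b->1.
c: 0c undefined. 0c->0: no, a/ac meet in 0. 0c->1: no, bb/aacb meet in 1 with "b" left. Open state 2: 0c->2.
ba: 1a undefined. 1a->0: ok.
bb: 1b undefined. 1b->0: no, abbb/b meet in 1. 1b->1: no, bb/b meet in 1. 1b->2: no, bb/ac meet in 2. Open state 3: 1b->3.
bc: 1c undefined. 1c->0: no, a/bca meet in 0. 1c->1: no, a/bca meet in 0. 1c->2: ok.
ca: 2a undefined. 2a->0: no, a/bca meet in 0. 2a->1: ok.
cb: 2b undefined. 2b->0: no, a/aacb meet in 0. 2b->1: no, a/cba meet in 0. 2b->2: no, bb/aacbab meet in 3. 2b->3: no, bb/aacb meet in 3. Open state 4: 2b->4.
cc: 2c undefined. 2c->0: ok.
bba: 3a undefined. 3a->0: ok.
bbc: 3c undefined. 3c->0: no, a/bbc meet in 0. 3c->1: ok.
cba: 4a undefined. 4a->0: no, a/cba meet in 0. 4a->1: no, bb/aacbab meet in 3. 4a->2: ok.
cbb: 4b undefined. 4b->0: no, a/cbb meet in 0. 4b->1: ok.
cbc: 4c undefined. 4c->0: no, bb/cbcbb meet in 3. 4c->1: no, abbb/cbcbb meet in 3 with "b" left. 4c->2: ok.
abbb: 3b undefined. 3b->0: ok.
All examples now run through 5 states with every (state, symbol) defined. Accept strings end in {0,3}, Reject strings end in {1,2,4}; accept={0,3}.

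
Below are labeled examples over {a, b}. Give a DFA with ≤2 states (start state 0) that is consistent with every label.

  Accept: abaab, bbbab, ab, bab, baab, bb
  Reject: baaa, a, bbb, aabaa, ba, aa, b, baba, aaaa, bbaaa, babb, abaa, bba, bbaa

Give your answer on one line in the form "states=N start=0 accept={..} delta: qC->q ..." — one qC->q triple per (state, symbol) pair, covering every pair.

Grow the machine one transition at a time. Run the examples from 0; the earliest place one falls off (shortest prefix, ties alphabetical) gets sent to the lowest-numbered state that keeps every Accept/Reject pair distinguishable — a pair clashes when both reach the same state with identical unread suffix — and to a fresh state only if none does.
a: 0a undefined. 0a->0: no, ab/b meet in 0 with "b" left. Open state 1: 0a->1.
b: 0b undefined. 0b->0: no, bb/bbb meet in 0. 0b->1: ok.
aa: 1a undefined. 1a->0: no, ab/babb meet in 1 with "b" left. 1a->1: ok.
ab: 1b undefined. 1b->0: ok.
All examples now run through 2 states with every (state, symbol) defined. Accept strings end in {0}, Reject strings end in {1}; accept={0}.

states=2 start=0 accept={0} delta: 0a->1 0b->1 1a->1 1b->0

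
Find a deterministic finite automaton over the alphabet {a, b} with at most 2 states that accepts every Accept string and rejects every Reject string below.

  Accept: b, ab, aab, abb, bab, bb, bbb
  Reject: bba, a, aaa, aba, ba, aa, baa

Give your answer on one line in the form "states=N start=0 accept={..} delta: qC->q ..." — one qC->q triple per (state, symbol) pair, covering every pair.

states=2 start=0 accept={1} delta: 0a->0 0b->1 1a->0 1b->1

Fold the examples into a partial DFA from state 0: repeatedly fix the first undefined (state, symbol) met by the shortest-then-alphabetical prefix, trying targets in increasing order and rejecting any under which an Accept and a Reject string meet in one state with the same remainder; add a state when all current targets are rejected. Accepting states are where Accept strings end.
a: 0a undefined. 0a->0: ok.
b: 0b undefined. 0b->0: no, b/bba meet in 0. Open state 1: 0b->1.
ba: 1a undefined. 1a->0: ok.
bb: 1b undefined. 1b->0: no, abb/bba meet in 0. 1b->1: ok.
All examples now run through 2 states with every (state, symbol) defined. Accept strings end in {1}, Reject strings end in {0}; accept={1}.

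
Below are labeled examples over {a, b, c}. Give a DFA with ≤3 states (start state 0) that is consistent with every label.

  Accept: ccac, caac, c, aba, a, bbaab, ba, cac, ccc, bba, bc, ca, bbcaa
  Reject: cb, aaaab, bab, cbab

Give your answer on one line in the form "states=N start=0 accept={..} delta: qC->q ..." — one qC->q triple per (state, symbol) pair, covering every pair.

states=3 start=0 accept={0,2} delta: 0a->0 0b->1 0c->0 1a->0 1b->2 1c->0 2a->2 2b->0 2c->0

Grow the machine one transition at a time. Run the examples from 0; the earliest place one falls off (shortest prefix, ties alphabetical) gets sent to the lowest-numbered state that keeps every Accept/Reject pair distinguishable — a pair clashes when both reach the same state with identical unread suffix — and to a fresh state only if none does.
a: 0a undefined. 0a->0: ok.
b: 0b undefined. 0b->0: no, aba/aaaab meet in 0. Open state 1: 0b->1.
c: 0c undefined. 0c->0: ok.
ba: 1a undefined. 1a->0: ok.
bb: 1b undefined. 1b->0: no, bbaab/cb meet in 1. 1b->1: no, bbaab/cb meet in 1. Open state 2: 1b->2.
bc: 1c undefined. 1c->0: ok.
bba: 2a undefined. 2a->0: no, bbaab/cb meet in 1. 2a->1: no, bbaab/cb meet in 1. 2a->2: ok.
bbc: 2c undefined. 2c->0: ok.
bbaab: 2b undefined. 2b->0: ok.
All examples now run through 3 states with every (state, symbol) defined. Accept strings end in {0,2}, Reject strings end in {1}; accept={0,2}.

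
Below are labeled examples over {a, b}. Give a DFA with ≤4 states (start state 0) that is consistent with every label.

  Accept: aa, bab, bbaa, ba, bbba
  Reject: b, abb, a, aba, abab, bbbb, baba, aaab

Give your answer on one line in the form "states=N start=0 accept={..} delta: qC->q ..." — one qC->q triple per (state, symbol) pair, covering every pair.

Fold the examples into a partial DFA from state 0: repeatedly fix the first undefined (state, symbol) met by the shortest-then-alphabetical prefix, trying targets in increasing order and rejecting any under which an Accept and a Reject string meet in one state with the same remainder; add a state when all current targets are rejected. Accepting states are where Accept strings end.
a: 0a undefined. 0a->0: no, aa/a meet in 0. Open state 1: 0a->1.
b: 0b undefined. 0b->0: no, ba/a meet in 1. 0b->1: ok.
aa: 1a undefined. 1a->0: no, aa/baba meet in 0. 1a->1: no, aa/b meet in 1. Open state 2: 1a->2.
ab: 1b undefined. 1b->0: ok.
aaa: 2a undefined. 2a->0: ok.
bab: 2b undefined. 2b->0: no, bab/abab meet in 0. 2b->1: no, aa/baba meet in 2. 2b->2: ok.
All examples now run through 3 states with every (state, symbol) defined. Accept strings end in {2}, Reject strings end in {0,1}; accept={2}.

states=3 start=0 accept={2} delta: 0a->1 0b->1 1a->2 1b->0 2a->0 2b->2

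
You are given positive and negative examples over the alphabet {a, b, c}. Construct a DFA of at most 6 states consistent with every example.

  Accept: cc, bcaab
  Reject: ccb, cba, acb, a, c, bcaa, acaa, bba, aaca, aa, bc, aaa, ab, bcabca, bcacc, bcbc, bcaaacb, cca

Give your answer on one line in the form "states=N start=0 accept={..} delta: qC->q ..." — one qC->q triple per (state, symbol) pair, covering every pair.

Fold the examples into a partial DFA from state 0: repeatedly fix the first undefined (state, symbol) met by the shortest-then-alphabetical prefix, trying targets in increasing order and rejecting any under which an Accept and a Reject string meet in one state with the same remainder; add a state when all current targets are rejected. Accepting states are where Accept strings end.
a: 0a undefined. 0a->0: ok.
b: 0b undefined. 0b->0: ok.
c: 0c undefined. 0c->0: no, cc/ccb meet in 0. Open state 1: 0c->1.
cb: 1b undefined. 1b->0: ok.
cc: 1c undefined. 1c->0: no, cc/ccb meet in 0. 1c->1: no, cc/c meet in 1. Open state 2: 1c->2.
aca: 1a undefined. 1a->0: no, cc/bcacc meet in 2. 1a->1: no, bcaab/cba meet in 0. 1a->2: no, cc/aaca meet in 2. Open state 3: 1a->3.
cca: 2a undefined. 2a->0: ok.
ccb: 2b undefined. 2b->0: ok.
acaa: 3a undefined. 3a->0: no, bcaab/ccb meet in 0. 3a->1: no, bcaab/ccb meet in 0. 3a->2: no, cc/bcaa meet in 2. 3a->3: ok.
bcab: 3b undefined. 3b->0: no, bcaab/ccb meet in 0. 3b->1: no, bcaab/c meet in 1. 3b->2: ok.
bcac: 3c undefined. 3c->0: ok.
bcabc: 2c undefined. 2c->0: ok.
All examples now run through 4 states with every (state, symbol) defined. Accept strings end in {2}, Reject strings end in {0,1,3}; accept={2}.

states=4 start=0 accept={2} delta: 0a->0 0b->0 0c->1 1a->3 1b->0 1c->2 2a->0 2b->0 2c->0 3a->3 3b->2 3c->0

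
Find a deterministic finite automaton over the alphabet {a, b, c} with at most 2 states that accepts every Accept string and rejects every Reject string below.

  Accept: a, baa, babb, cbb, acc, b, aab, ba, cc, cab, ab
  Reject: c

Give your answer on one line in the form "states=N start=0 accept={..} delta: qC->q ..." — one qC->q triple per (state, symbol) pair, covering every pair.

Grow the machine one transition at a time. Run the examples from 0; the earliest place one falls off (shortest prefix, ties alphabetical) gets sent to the lowest-numbered state that keeps every Accept/Reject pair distinguishable — a pair clashes when both reach the same state with identical unread suffix — and to a fresh state only if none does.
a: 0a undefined. 0a->0: ok.
b: 0b undefined. 0b->0: ok.
c: 0c undefined. 0c->0: no, a/c meet in 0. Open state 1: 0c->1.
ca: 1a undefined. 1a->0: ok.
cb: 1b undefined. 1b->0: ok.
cc: 1c undefined. 1c->0: ok.
All examples now run through 2 states with every (state, symbol) defined. Accept strings end in {0}, Reject strings end in {1}; accept={0}.

states=2 start=0 accept={0} delta: 0a->0 0b->0 0c->1 1a->0 1b->0 1c->0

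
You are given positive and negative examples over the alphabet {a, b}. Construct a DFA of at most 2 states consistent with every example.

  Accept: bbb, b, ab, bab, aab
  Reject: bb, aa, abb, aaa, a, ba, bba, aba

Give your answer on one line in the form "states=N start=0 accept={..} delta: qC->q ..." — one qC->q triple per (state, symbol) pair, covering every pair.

Fold the examples into a partial DFA from state 0: repeatedly fix the first undefined (state, symbol) met by the shortest-then-alphabetical prefix, trying targets in increasing order and rejecting any under which an Accept and a Reject string meet in one state with the same remainder; add a state when all current targets are rejected. Accepting states are where Accept strings end.
a: 0a undefined. 0a->0: ok.
b: 0b undefined. 0b->0: no, bbb/bb meet in 0. Open state 1: 0b->1.
ba: 1a undefined. 1a->0: ok.
bb: 1b undefined. 1b->0: ok.
All examples now run through 2 states with every (state, symbol) defined. Accept strings end in {1}, Reject strings end in {0}; accept={1}.

states=2 start=0 accept={1} delta: 0a->0 0b->1 1a->0 1b->0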